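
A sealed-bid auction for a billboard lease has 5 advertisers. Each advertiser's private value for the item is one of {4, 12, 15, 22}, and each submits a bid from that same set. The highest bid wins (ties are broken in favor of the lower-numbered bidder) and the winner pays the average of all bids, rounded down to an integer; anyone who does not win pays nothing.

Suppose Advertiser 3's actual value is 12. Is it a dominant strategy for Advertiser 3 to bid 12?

No

Consider the case where Advertiser 1 bids 4, Advertiser 2 bids 4, Advertiser 4 bids 4 and Advertiser 5 bids 15.
Truthful bid 12: loses, pays 0, utility 0.
Bid 15 instead: wins, pays 8, utility 12 - 8 = 4.
Since 4 > 0, bidding 15 is strictly better here, so truthful bidding is not dominant.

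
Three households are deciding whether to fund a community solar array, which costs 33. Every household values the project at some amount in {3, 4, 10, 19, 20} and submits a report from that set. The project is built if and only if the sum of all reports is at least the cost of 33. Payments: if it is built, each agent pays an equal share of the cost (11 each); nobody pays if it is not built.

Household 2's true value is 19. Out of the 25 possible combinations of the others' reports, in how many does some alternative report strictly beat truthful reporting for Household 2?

Others report (3, 10): truth gives 0; report 20 gives 8 > 0. Violating.
Others report (10, 3): truth gives 0; report 20 gives 8 > 0. Violating.
Others report (3, 3): truth gives 0; no alternative beats it.
Others report (3, 4): truth gives 0; no alternative beats it.
(Checking all 25 profiles: 2 have a profitable deviation, 23 do not.)

2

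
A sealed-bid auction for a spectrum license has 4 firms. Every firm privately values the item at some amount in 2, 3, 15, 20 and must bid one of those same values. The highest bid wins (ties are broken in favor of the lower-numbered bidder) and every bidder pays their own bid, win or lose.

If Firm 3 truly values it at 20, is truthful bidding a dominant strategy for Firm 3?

No

Consider the case where Firm 1 bids 2, Firm 2 bids 2 and Firm 4 bids 2.
Truthful bid 20: wins, pays 20, utility 20 - 20 = 0.
Bid 3 instead: wins, pays 3, utility 20 - 3 = 17.
Since 17 > 0, bidding 3 is strictly better here, so truthful bidding is not dominant.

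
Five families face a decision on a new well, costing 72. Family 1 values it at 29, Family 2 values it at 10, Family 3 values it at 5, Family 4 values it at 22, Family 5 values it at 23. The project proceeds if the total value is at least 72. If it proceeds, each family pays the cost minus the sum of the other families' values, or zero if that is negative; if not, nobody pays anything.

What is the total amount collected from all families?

Total value 89 ≥ cost 72, so it is built.
Family 1: others sum to 60; max(0, 72 - 60) = 12.
Family 2: others sum to 79; max(0, 72 - 79) = 0.
Family 3: others sum to 84; max(0, 72 - 84) = 0.
Family 4: others sum to 67; max(0, 72 - 67) = 5.
Family 5: others sum to 66; max(0, 72 - 66) = 6.
Total collected = 12 + 0 + 0 + 5 + 6 = 23.

23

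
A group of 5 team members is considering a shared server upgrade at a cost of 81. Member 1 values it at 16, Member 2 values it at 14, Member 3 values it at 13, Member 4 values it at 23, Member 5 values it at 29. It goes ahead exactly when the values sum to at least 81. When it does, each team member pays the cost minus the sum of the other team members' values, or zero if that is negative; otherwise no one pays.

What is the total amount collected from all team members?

Total value 95 ≥ cost 81, so it is built.
Member 1: others sum to 79; max(0, 81 - 79) = 2.
Member 2: others sum to 81; max(0, 81 - 81) = 0.
Member 3: others sum to 82; max(0, 81 - 82) = 0.
Member 4: others sum to 72; max(0, 81 - 72) = 9.
Member 5: others sum to 66; max(0, 81 - 66) = 15.
Total collected = 2 + 0 + 0 + 9 + 15 = 26.

26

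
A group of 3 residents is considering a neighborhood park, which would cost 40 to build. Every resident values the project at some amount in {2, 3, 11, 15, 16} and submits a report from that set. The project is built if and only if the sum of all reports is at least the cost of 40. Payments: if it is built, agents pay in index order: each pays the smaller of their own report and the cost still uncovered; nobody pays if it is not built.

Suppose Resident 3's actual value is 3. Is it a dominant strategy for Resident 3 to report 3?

Yes

Check each profile of the others' reports and compare truth against every alternative report.
Others report (2, 2): truth gives 0, best alternative gives 0.
Others report (2, 3): truth gives 0, best alternative gives 0.
Others report (2, 11): truth gives 0, best alternative gives 0.
Others report (2, 15): truth gives 0, best alternative gives 0.
Others report (2, 16): truth gives 0, best alternative gives 0.
Others report (3, 2): truth gives 0, best alternative gives 0.
(Remaining 19 profiles checked similarly; truth is weakly best in each.)
In every case the truthful report is at least as good as any alternative, so it is a dominant strategy.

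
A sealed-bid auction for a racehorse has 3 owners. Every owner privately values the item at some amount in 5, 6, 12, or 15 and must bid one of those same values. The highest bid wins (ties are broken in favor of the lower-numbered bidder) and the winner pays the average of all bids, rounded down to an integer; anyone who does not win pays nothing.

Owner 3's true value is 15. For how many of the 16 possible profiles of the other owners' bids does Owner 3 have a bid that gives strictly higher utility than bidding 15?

4

Others bid (5, 5): truth gives 7; bid 6 gives 10 > 7. Violating.
Others bid (5, 6): truth gives 7; bid 12 gives 8 > 7. Violating.
Others bid (6, 5): truth gives 7; bid 12 gives 8 > 7. Violating.
Others bid (6, 6): truth gives 6; bid 12 gives 7 > 6. Violating.
Others bid (5, 12): truth gives 5; no alternative beats it.
Others bid (5, 15): truth gives 0; no alternative beats it.
(Checking all 16 profiles: 4 have a profitable deviation, 12 do not.)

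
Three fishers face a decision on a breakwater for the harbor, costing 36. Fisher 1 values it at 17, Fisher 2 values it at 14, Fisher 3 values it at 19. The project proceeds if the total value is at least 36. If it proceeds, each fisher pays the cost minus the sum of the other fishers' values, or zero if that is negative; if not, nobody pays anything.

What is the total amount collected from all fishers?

8

Total value 50 ≥ cost 36, so it is built.
Fisher 1: others sum to 33; max(0, 36 - 33) = 3.
Fisher 2: others sum to 36; max(0, 36 - 36) = 0.
Fisher 3: others sum to 31; max(0, 36 - 31) = 5.
Total collected = 3 + 0 + 5 = 8.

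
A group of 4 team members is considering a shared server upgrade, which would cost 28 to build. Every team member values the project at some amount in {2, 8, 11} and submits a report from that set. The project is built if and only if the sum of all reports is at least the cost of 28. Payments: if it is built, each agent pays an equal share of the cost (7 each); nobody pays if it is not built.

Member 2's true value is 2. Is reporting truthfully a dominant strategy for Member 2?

Check each profile of the others' reports and compare truth against every alternative report.
Others report (2, 8, 11): truth gives 0, best alternative gives -5.
Others report (2, 11, 8): truth gives 0, best alternative gives -5.
Others report (2, 11, 11): truth gives 0, best alternative gives -5.
Others report (8, 2, 11): truth gives 0, best alternative gives -5.
Others report (8, 8, 8): truth gives 0, best alternative gives -5.
Others report (8, 11, 2): truth gives 0, best alternative gives -5.
(Remaining 21 profiles checked similarly; truth is weakly best in each.)
In every case the truthful report is at least as good as any alternative, so it is a dominant strategy.

Yes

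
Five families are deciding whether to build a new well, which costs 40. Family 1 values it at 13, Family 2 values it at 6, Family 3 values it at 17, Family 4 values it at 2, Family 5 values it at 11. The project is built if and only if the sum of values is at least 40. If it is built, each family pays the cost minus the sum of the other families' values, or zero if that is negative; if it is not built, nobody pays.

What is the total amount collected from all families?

Total value 49 ≥ cost 40, so it is built.
Family 1: others sum to 36; max(0, 40 - 36) = 4.
Family 2: others sum to 43; max(0, 40 - 43) = 0.
Family 3: others sum to 32; max(0, 40 - 32) = 8.
Family 4: others sum to 47; max(0, 40 - 47) = 0.
Family 5: others sum to 38; max(0, 40 - 38) = 2.
Total collected = 4 + 0 + 8 + 0 + 2 = 14.

14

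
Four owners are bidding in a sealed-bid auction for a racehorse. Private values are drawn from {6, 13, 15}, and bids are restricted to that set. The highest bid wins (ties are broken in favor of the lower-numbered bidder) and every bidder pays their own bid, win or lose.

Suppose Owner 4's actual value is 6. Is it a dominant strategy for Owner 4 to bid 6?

Check each profile of the others' bids and compare truth against every alternative bid.
Others bid (6, 6, 15): truth gives -6, best alternative gives -13.
Others bid (6, 13, 15): truth gives -6, best alternative gives -13.
Others bid (6, 15, 6): truth gives -6, best alternative gives -13.
Others bid (6, 15, 13): truth gives -6, best alternative gives -13.
Others bid (6, 15, 15): truth gives -6, best alternative gives -13.
Others bid (13, 6, 15): truth gives -6, best alternative gives -13.
(Remaining 21 profiles checked similarly; truth is weakly best in each.)
In every case the truthful bid is at least as good as any alternative, so it is a dominant strategy.

Yes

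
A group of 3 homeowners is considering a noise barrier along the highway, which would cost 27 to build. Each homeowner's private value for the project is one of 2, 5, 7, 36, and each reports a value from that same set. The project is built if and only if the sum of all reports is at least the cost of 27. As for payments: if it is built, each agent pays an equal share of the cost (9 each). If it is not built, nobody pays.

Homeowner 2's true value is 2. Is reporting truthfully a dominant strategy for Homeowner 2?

Yes

Check each profile of the others' reports and compare truth against every alternative report.
Others report (2, 36): truth gives -7, best alternative gives -7.
Others report (5, 36): truth gives -7, best alternative gives -7.
Others report (7, 36): truth gives -7, best alternative gives -7.
Others report (36, 2): truth gives -7, best alternative gives -7.
Others report (36, 5): truth gives -7, best alternative gives -7.
Others report (36, 7): truth gives -7, best alternative gives -7.
(Remaining 10 profiles checked similarly; truth is weakly best in each.)
In every case the truthful report is at least as good as any alternative, so it is a dominant strategy.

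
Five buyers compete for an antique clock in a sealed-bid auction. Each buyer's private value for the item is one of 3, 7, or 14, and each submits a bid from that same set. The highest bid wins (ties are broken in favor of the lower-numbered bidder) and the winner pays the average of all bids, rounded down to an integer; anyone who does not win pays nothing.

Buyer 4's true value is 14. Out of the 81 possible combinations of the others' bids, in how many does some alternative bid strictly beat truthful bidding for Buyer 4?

2

Others bid (3, 3, 3, 3): truth gives 9; bid 7 gives 11 > 9. Violating.
Others bid (3, 3, 3, 7): truth gives 8; bid 7 gives 10 > 8. Violating.
Others bid (3, 3, 3, 14): truth gives 7; no alternative beats it.
Others bid (3, 3, 7, 3): truth gives 8; no alternative beats it.
(Checking all 81 profiles: 2 have a profitable deviation, 79 do not.)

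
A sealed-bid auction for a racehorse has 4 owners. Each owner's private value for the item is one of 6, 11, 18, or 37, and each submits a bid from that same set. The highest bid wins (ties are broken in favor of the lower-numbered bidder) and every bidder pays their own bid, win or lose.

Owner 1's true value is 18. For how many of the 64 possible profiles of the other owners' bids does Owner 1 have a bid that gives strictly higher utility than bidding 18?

45

Others bid (6, 6, 6): truth gives 0; bid 6 gives 12 > 0. Violating.
Others bid (6, 6, 11): truth gives 0; bid 11 gives 7 > 0. Violating.
Others bid (6, 6, 37): truth gives -18; bid 6 gives -6 > -18. Violating.
Others bid (6, 11, 6): truth gives 0; bid 11 gives 7 > 0. Violating.
Others bid (6, 6, 18): truth gives 0; no alternative beats it.
Others bid (6, 11, 18): truth gives 0; no alternative beats it.
(Checking all 64 profiles: 45 have a profitable deviation, 19 do not.)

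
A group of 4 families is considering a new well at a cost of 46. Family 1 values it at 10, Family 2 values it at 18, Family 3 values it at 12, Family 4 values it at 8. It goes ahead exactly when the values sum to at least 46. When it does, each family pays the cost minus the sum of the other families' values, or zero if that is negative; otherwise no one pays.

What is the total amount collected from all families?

Total value 48 ≥ cost 46, so it is built.
Family 1: others sum to 38; max(0, 46 - 38) = 8.
Family 2: others sum to 30; max(0, 46 - 30) = 16.
Family 3: others sum to 36; max(0, 46 - 36) = 10.
Family 4: others sum to 40; max(0, 46 - 40) = 6.
Total collected = 8 + 16 + 10 + 6 = 40.

40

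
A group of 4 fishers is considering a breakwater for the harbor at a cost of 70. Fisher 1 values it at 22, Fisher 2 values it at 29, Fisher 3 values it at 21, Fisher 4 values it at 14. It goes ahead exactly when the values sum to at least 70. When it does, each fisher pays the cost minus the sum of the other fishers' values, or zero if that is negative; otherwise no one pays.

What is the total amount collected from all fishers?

Total value 86 ≥ cost 70, so it is built.
Fisher 1: others sum to 64; max(0, 70 - 64) = 6.
Fisher 2: others sum to 57; max(0, 70 - 57) = 13.
Fisher 3: others sum to 65; max(0, 70 - 65) = 5.
Fisher 4: others sum to 72; max(0, 70 - 72) = 0.
Total collected = 6 + 13 + 5 + 0 = 24.

24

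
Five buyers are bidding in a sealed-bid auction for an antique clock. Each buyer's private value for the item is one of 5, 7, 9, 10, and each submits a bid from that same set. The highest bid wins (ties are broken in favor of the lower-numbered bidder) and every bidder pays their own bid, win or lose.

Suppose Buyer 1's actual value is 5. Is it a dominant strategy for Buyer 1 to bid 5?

Consider the case where Buyer 2 bids 5, Buyer 3 bids 5, Buyer 4 bids 5 and Buyer 5 bids 7.
Truthful bid 5: loses but pays 5, utility -5.
Bid 7 instead: wins, pays 7, utility 5 - 7 = -2.
Since -2 > -5, bidding 7 is strictly better here, so truthful bidding is not dominant.

No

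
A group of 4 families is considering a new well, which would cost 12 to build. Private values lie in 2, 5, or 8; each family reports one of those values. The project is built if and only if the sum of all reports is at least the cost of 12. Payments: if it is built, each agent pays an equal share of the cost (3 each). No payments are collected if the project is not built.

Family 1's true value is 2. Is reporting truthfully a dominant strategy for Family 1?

Yes

Check each profile of the others' reports and compare truth against every alternative report.
Others report (2, 2, 5): truth gives 0, best alternative gives -1.
Others report (2, 5, 2): truth gives 0, best alternative gives -1.
Others report (5, 2, 2): truth gives 0, best alternative gives -1.
Others report (2, 2, 8): truth gives -1, best alternative gives -1.
Others report (2, 5, 5): truth gives -1, best alternative gives -1.
Others report (2, 5, 8): truth gives -1, best alternative gives -1.
(Remaining 21 profiles checked similarly; truth is weakly best in each.)
In every case the truthful report is at least as good as any alternative, so it is a dominant strategy.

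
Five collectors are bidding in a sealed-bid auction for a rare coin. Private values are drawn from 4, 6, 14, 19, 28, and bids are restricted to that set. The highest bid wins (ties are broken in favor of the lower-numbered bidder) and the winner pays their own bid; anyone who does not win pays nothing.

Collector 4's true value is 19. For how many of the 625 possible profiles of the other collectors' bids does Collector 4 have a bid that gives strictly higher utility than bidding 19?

24

Others bid (4, 4, 4, 4): truth gives 0; bid 6 gives 13 > 0. Violating.
Others bid (4, 4, 4, 6): truth gives 0; bid 6 gives 13 > 0. Violating.
Others bid (4, 4, 4, 14): truth gives 0; bid 14 gives 5 > 0. Violating.
Others bid (4, 4, 6, 4): truth gives 0; bid 14 gives 5 > 0. Violating.
Others bid (4, 4, 4, 19): truth gives 0; no alternative beats it.
Others bid (4, 4, 4, 28): truth gives 0; no alternative beats it.
(Checking all 625 profiles: 24 have a profitable deviation, 601 do not.)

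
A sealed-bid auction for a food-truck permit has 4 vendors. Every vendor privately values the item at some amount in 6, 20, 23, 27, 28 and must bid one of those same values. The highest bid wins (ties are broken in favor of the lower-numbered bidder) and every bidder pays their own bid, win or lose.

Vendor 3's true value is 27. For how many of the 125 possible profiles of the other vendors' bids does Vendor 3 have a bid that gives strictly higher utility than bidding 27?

101

Others bid (6, 6, 6): truth gives 0; bid 20 gives 7 > 0. Violating.
Others bid (6, 6, 20): truth gives 0; bid 20 gives 7 > 0. Violating.
Others bid (6, 6, 23): truth gives 0; bid 23 gives 4 > 0. Violating.
Others bid (6, 6, 28): truth gives -27; bid 28 gives -1 > -27. Violating.
Others bid (6, 6, 27): truth gives 0; no alternative beats it.
Others bid (6, 20, 27): truth gives 0; no alternative beats it.
(Checking all 125 profiles: 101 have a profitable deviation, 24 do not.)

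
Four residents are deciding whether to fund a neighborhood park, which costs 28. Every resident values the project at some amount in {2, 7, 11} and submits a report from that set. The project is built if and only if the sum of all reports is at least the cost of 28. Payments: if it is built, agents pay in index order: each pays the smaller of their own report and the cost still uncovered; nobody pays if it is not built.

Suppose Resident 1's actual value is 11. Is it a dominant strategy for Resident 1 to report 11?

No

Consider the case where Resident 2 reports 2, Resident 3 reports 11 and Resident 4 reports 11.
Truthful report 11: project built, pays 11, utility 11 - 11 = 0.
Report 7 instead: project built, pays 7, utility 11 - 7 = 4.
Since 4 > 0, reporting 7 is strictly better here, so truthful reporting is not dominant.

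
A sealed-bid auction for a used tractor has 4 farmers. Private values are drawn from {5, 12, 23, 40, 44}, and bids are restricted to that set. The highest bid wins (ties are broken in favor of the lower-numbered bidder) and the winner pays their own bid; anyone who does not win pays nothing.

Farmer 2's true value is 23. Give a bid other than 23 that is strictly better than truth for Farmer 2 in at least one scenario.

12

Suppose Farmer 1 bids 5, Farmer 3 bids 5 and Farmer 4 bids 5.
Bid 23: wins, pays 23, utility 23 - 23 = 0.
Bid 12: wins, pays 12, utility 23 - 12 = 11.
So bidding 12 beats truth here (11 > 0).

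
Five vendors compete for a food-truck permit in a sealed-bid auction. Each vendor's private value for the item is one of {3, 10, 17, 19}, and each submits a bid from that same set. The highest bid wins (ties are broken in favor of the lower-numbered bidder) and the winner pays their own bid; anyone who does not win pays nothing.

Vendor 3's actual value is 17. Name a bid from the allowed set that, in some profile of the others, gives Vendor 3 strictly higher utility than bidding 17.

10

Suppose Vendor 1 bids 3, Vendor 2 bids 3, Vendor 4 bids 3 and Vendor 5 bids 3.
Bid 17: wins, pays 17, utility 17 - 17 = 0.
Bid 10: wins, pays 10, utility 17 - 10 = 7.
So bidding 10 beats truth here (7 > 0).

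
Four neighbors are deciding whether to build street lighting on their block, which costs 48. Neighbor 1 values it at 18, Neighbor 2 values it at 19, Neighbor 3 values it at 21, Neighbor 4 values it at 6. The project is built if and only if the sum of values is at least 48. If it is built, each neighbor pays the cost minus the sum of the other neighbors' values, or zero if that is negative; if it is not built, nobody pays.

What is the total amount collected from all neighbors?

10

Total value 64 ≥ cost 48, so it is built.
Neighbor 1: others sum to 46; max(0, 48 - 46) = 2.
Neighbor 2: others sum to 45; max(0, 48 - 45) = 3.
Neighbor 3: others sum to 43; max(0, 48 - 43) = 5.
Neighbor 4: others sum to 58; max(0, 48 - 58) = 0.
Total collected = 2 + 3 + 5 + 0 = 10.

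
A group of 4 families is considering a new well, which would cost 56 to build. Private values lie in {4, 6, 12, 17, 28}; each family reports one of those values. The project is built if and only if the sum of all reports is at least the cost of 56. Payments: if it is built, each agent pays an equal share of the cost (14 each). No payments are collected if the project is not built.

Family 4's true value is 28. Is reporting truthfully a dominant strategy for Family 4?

Yes

Check each profile of the others' reports and compare truth against every alternative report.
Others report (4, 4, 28): truth gives 14, best alternative gives 0.
Others report (4, 6, 28): truth gives 14, best alternative gives 0.
Others report (4, 12, 12): truth gives 14, best alternative gives 0.
Others report (4, 12, 17): truth gives 14, best alternative gives 0.
Others report (4, 17, 12): truth gives 14, best alternative gives 0.
Others report (4, 17, 17): truth gives 14, best alternative gives 0.
(Remaining 119 profiles checked similarly; truth is weakly best in each.)
In every case the truthful report is at least as good as any alternative, so it is a dominant strategy.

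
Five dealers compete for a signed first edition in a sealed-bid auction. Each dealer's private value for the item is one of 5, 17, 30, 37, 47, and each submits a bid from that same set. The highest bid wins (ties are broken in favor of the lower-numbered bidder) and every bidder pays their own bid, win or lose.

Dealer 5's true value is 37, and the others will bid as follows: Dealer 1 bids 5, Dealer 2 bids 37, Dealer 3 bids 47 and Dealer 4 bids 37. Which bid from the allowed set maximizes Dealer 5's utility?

5

Bid 5: loses but pays 5, utility -5.
Bid 17: loses but pays 17, utility -17.
Bid 30: loses but pays 30, utility -30.
Bid 37: loses but pays 37, utility -37.
Bid 47: loses but pays 47, utility -47.
The best choice is 5 with utility -5.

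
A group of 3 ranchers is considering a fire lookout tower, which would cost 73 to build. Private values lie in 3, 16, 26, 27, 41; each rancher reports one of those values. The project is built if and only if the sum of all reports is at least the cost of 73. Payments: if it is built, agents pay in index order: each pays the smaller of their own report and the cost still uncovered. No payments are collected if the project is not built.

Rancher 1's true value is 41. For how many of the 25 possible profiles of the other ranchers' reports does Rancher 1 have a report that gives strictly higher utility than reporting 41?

Others report (16, 41): truth gives 0; report 16 gives 25 > 0. Violating.
Others report (26, 26): truth gives 0; report 26 gives 15 > 0. Violating.
Others report (26, 27): truth gives 0; report 26 gives 15 > 0. Violating.
Others report (26, 41): truth gives 0; report 16 gives 25 > 0. Violating.
Others report (3, 3): truth gives 0; no alternative beats it.
Others report (3, 16): truth gives 0; no alternative beats it.
(Checking all 25 profiles: 11 have a profitable deviation, 14 do not.)

11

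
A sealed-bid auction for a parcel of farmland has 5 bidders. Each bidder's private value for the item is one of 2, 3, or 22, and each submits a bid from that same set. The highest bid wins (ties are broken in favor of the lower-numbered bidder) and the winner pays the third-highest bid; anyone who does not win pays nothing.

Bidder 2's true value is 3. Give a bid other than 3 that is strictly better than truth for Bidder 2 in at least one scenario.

Suppose Bidder 1 bids 2, Bidder 3 bids 2, Bidder 4 bids 2 and Bidder 5 bids 22.
Bid 3: loses, pays 0, utility 0.
Bid 22: wins, pays 2, utility 3 - 2 = 1.
So bidding 22 beats truth here (1 > 0).

22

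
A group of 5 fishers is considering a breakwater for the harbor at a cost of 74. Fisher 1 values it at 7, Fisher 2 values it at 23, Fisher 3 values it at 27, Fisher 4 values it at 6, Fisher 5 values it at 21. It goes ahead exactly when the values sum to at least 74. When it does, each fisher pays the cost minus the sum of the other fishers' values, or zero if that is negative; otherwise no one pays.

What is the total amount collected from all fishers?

Total value 84 ≥ cost 74, so it is built.
Fisher 1: others sum to 77; max(0, 74 - 77) = 0.
Fisher 2: others sum to 61; max(0, 74 - 61) = 13.
Fisher 3: others sum to 57; max(0, 74 - 57) = 17.
Fisher 4: others sum to 78; max(0, 74 - 78) = 0.
Fisher 5: others sum to 63; max(0, 74 - 63) = 11.
Total collected = 0 + 13 + 17 + 0 + 11 = 41.

41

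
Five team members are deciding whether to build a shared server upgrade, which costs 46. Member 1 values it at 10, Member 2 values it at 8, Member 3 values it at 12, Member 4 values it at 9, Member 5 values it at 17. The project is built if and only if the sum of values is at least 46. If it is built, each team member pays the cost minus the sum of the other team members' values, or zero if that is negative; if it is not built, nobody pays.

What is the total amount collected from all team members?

Total value 56 ≥ cost 46, so it is built.
Member 1: others sum to 46; max(0, 46 - 46) = 0.
Member 2: others sum to 48; max(0, 46 - 48) = 0.
Member 3: others sum to 44; max(0, 46 - 44) = 2.
Member 4: others sum to 47; max(0, 46 - 47) = 0.
Member 5: others sum to 39; max(0, 46 - 39) = 7.
Total collected = 0 + 0 + 2 + 0 + 7 = 9.

9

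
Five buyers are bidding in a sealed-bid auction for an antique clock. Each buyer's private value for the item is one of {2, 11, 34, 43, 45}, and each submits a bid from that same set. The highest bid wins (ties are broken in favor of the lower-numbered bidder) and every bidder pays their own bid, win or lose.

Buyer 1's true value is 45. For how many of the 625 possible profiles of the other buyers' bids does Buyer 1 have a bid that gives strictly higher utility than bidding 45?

256

Others bid (2, 2, 2, 2): truth gives 0; bid 2 gives 43 > 0. Violating.
Others bid (2, 2, 2, 11): truth gives 0; bid 11 gives 34 > 0. Violating.
Others bid (2, 2, 2, 34): truth gives 0; bid 34 gives 11 > 0. Violating.
Others bid (2, 2, 2, 43): truth gives 0; bid 43 gives 2 > 0. Violating.
Others bid (2, 2, 2, 45): truth gives 0; no alternative beats it.
Others bid (2, 2, 11, 45): truth gives 0; no alternative beats it.
(Checking all 625 profiles: 256 have a profitable deviation, 369 do not.)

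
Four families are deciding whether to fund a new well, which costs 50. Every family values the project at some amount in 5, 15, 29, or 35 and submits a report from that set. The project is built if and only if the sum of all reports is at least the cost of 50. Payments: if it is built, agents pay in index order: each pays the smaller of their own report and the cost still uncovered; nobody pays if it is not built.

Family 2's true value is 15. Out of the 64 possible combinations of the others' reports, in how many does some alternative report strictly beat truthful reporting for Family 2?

Others report (5, 5, 35): truth gives 0; report 5 gives 10 > 0. Violating.
Others report (5, 15, 29): truth gives 0; report 5 gives 10 > 0. Violating.
Others report (5, 15, 35): truth gives 0; report 5 gives 10 > 0. Violating.
Others report (5, 29, 15): truth gives 0; report 5 gives 10 > 0. Violating.
Others report (5, 5, 5): truth gives 0; no alternative beats it.
Others report (5, 5, 15): truth gives 0; no alternative beats it.
(Checking all 64 profiles: 54 have a profitable deviation, 10 do not.)

54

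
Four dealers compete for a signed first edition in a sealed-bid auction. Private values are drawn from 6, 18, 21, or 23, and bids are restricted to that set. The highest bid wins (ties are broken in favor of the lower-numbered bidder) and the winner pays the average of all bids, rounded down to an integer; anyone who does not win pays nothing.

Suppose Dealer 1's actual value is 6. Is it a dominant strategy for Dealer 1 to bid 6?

Check each profile of the others' bids and compare truth against every alternative bid.
Others bid (18, 18, 18): truth gives 0, best alternative gives -12.
Others bid (6, 18, 18): truth gives 0, best alternative gives -9.
Others bid (18, 6, 18): truth gives 0, best alternative gives -9.
Others bid (18, 18, 6): truth gives 0, best alternative gives -9.
Others bid (6, 6, 18): truth gives 0, best alternative gives -6.
Others bid (6, 18, 6): truth gives 0, best alternative gives -6.
(Remaining 58 profiles checked similarly; truth is weakly best in each.)
In every case the truthful bid is at least as good as any alternative, so it is a dominant strategy.

Yes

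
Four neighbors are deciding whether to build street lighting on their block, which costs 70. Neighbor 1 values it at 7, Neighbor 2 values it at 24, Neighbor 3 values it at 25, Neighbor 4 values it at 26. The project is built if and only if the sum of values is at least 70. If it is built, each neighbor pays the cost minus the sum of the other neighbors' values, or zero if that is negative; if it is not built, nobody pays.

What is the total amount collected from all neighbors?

39

Total value 82 ≥ cost 70, so it is built.
Neighbor 1: others sum to 75; max(0, 70 - 75) = 0.
Neighbor 2: others sum to 58; max(0, 70 - 58) = 12.
Neighbor 3: others sum to 57; max(0, 70 - 57) = 13.
Neighbor 4: others sum to 56; max(0, 70 - 56) = 14.
Total collected = 0 + 12 + 13 + 14 = 39.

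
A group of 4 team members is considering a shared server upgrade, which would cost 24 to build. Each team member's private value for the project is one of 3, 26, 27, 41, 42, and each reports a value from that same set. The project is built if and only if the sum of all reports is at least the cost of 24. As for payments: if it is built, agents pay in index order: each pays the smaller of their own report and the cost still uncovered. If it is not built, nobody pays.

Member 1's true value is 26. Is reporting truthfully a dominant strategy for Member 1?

Consider the case where Member 2 reports 3, Member 3 reports 3 and Member 4 reports 26.
Truthful report 26: project built, pays 24, utility 26 - 24 = 2.
Report 3 instead: project built, pays 3, utility 26 - 3 = 23.
Since 23 > 2, reporting 3 is strictly better here, so truthful reporting is not dominant.

No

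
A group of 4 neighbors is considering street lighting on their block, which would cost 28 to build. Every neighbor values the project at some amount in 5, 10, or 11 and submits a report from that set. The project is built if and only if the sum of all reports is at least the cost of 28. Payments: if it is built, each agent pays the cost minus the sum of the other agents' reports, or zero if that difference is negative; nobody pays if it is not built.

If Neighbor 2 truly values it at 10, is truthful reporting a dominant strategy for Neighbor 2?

Check each profile of the others' reports and compare truth against every alternative report.
Others report (10, 10, 10): truth gives 10, best alternative gives 10.
Others report (10, 10, 11): truth gives 10, best alternative gives 10.
Others report (10, 11, 10): truth gives 10, best alternative gives 10.
Others report (10, 11, 11): truth gives 10, best alternative gives 10.
Others report (11, 10, 10): truth gives 10, best alternative gives 10.
Others report (11, 10, 11): truth gives 10, best alternative gives 10.
(Remaining 21 profiles checked similarly; truth is weakly best in each.)
In every case the truthful report is at least as good as any alternative, so it is a dominant strategy.

Yes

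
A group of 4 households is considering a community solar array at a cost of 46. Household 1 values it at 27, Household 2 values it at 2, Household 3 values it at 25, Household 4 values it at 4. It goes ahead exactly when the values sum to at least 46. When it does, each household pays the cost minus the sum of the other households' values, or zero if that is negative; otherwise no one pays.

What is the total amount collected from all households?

28

Total value 58 ≥ cost 46, so it is built.
Household 1: others sum to 31; max(0, 46 - 31) = 15.
Household 2: others sum to 56; max(0, 46 - 56) = 0.
Household 3: others sum to 33; max(0, 46 - 33) = 13.
Household 4: others sum to 54; max(0, 46 - 54) = 0.
Total collected = 15 + 0 + 13 + 0 = 28.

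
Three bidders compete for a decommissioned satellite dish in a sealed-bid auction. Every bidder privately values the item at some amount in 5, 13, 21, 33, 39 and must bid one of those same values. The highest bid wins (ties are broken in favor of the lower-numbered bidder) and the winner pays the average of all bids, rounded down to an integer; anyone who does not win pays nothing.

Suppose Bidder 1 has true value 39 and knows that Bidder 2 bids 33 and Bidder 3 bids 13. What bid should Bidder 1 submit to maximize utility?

Bid 5: loses, pays 0, utility 0.
Bid 13: loses, pays 0, utility 0.
Bid 21: loses, pays 0, utility 0.
Bid 33: wins, pays 26, utility 39 - 26 = 13.
Bid 39: wins, pays 28, utility 39 - 28 = 11.
The best choice is 33 with utility 13.

33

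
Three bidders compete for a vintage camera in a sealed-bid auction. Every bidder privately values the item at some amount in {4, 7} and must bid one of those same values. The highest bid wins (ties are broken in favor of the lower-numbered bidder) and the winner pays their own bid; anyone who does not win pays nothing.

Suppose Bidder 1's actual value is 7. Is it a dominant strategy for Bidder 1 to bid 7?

No

Consider the case where Bidder 2 bids 4 and Bidder 3 bids 4.
Truthful bid 7: wins, pays 7, utility 7 - 7 = 0.
Bid 4 instead: wins, pays 4, utility 7 - 4 = 3.
Since 3 > 0, bidding 4 is strictly better here, so truthful bidding is not dominant.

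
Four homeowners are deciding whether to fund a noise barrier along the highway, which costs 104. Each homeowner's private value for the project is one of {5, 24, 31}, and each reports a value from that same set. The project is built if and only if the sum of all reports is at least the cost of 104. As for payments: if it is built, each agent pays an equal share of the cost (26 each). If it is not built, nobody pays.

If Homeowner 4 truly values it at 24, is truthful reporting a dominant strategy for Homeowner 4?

Consider the case where Homeowner 1 reports 24, Homeowner 2 reports 31 and Homeowner 3 reports 31.
Truthful report 24: project built, pays 26, utility 24 - 26 = -2.
Report 5 instead: project not built, utility 0.
Since 0 > -2, reporting 5 is strictly better here, so truthful reporting is not dominant.

No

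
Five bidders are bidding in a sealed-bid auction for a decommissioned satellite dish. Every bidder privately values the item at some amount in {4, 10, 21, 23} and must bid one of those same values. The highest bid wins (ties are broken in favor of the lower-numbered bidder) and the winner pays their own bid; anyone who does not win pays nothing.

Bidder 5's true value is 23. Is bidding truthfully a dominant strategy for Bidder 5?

No

Consider the case where Bidder 1 bids 4, Bidder 2 bids 4, Bidder 3 bids 4 and Bidder 4 bids 4.
Truthful bid 23: wins, pays 23, utility 23 - 23 = 0.
Bid 10 instead: wins, pays 10, utility 23 - 10 = 13.
Since 13 > 0, bidding 10 is strictly better here, so truthful bidding is not dominant.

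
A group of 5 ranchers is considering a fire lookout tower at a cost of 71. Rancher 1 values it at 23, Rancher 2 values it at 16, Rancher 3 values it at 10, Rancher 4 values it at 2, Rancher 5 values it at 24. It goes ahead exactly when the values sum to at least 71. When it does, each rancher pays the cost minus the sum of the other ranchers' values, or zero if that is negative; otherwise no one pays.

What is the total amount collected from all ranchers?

Total value 75 ≥ cost 71, so it is built.
Rancher 1: others sum to 52; max(0, 71 - 52) = 19.
Rancher 2: others sum to 59; max(0, 71 - 59) = 12.
Rancher 3: others sum to 65; max(0, 71 - 65) = 6.
Rancher 4: others sum to 73; max(0, 71 - 73) = 0.
Rancher 5: others sum to 51; max(0, 71 - 51) = 20.
Total collected = 19 + 12 + 6 + 0 + 20 = 57.

57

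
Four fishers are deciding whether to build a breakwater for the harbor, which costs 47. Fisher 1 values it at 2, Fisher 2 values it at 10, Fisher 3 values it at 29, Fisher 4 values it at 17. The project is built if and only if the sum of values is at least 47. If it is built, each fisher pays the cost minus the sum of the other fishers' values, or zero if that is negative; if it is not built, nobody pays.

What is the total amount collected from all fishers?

24

Total value 58 ≥ cost 47, so it is built.
Fisher 1: others sum to 56; max(0, 47 - 56) = 0.
Fisher 2: others sum to 48; max(0, 47 - 48) = 0.
Fisher 3: others sum to 29; max(0, 47 - 29) = 18.
Fisher 4: others sum to 41; max(0, 47 - 41) = 6.
Total collected = 0 + 0 + 18 + 6 = 24.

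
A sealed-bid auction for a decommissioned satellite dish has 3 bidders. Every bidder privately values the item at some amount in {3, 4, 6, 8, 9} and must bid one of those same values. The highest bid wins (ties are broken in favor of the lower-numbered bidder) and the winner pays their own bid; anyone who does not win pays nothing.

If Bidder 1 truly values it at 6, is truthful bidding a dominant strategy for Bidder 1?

No

Consider the case where Bidder 2 bids 3 and Bidder 3 bids 3.
Truthful bid 6: wins, pays 6, utility 6 - 6 = 0.
Bid 3 instead: wins, pays 3, utility 6 - 3 = 3.
Since 3 > 0, bidding 3 is strictly better here, so truthful bidding is not dominant.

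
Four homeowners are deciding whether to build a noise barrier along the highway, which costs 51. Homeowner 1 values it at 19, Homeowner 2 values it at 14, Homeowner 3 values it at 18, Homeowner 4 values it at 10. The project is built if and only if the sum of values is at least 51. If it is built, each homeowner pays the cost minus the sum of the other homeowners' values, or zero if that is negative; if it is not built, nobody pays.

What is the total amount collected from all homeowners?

21

Total value 61 ≥ cost 51, so it is built.
Homeowner 1: others sum to 42; max(0, 51 - 42) = 9.
Homeowner 2: others sum to 47; max(0, 51 - 47) = 4.
Homeowner 3: others sum to 43; max(0, 51 - 43) = 8.
Homeowner 4: others sum to 51; max(0, 51 - 51) = 0.
Total collected = 9 + 4 + 8 + 0 = 21.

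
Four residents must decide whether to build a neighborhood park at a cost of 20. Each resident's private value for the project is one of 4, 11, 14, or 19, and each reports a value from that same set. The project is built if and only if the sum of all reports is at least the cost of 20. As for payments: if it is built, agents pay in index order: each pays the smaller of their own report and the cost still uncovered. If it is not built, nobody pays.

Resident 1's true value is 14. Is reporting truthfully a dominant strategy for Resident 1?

Consider the case where Resident 2 reports 4, Resident 3 reports 4 and Resident 4 reports 4.
Truthful report 14: project built, pays 14, utility 14 - 14 = 0.
Report 11 instead: project built, pays 11, utility 14 - 11 = 3.
Since 3 > 0, reporting 11 is strictly better here, so truthful reporting is not dominant.

No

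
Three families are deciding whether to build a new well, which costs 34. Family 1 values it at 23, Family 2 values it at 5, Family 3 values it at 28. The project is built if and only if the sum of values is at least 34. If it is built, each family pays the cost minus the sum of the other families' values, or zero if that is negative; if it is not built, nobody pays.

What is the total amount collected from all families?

7

Total value 56 ≥ cost 34, so it is built.
Family 1: others sum to 33; max(0, 34 - 33) = 1.
Family 2: others sum to 51; max(0, 34 - 51) = 0.
Family 3: others sum to 28; max(0, 34 - 28) = 6.
Total collected = 1 + 0 + 6 = 7.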